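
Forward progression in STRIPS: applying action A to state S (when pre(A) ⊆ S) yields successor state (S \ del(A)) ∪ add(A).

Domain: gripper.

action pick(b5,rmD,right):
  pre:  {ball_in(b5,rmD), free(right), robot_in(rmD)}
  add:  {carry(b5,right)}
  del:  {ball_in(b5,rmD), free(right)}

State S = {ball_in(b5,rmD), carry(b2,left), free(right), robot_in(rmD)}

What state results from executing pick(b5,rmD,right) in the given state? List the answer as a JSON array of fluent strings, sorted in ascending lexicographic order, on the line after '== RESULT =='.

Progress:
  pre ⊆ S: {ball_in(b5,rmD), free(right), robot_in(rmD)} ⊆ S  — applicable
  S \ del = {carry(b2,left), robot_in(rmD)}
  ∪ add   = {carry(b2,left), carry(b5,right), robot_in(rmD)}

== RESULT ==
["carry(b2,left)", "carry(b5,right)", "robot_in(rmD)"]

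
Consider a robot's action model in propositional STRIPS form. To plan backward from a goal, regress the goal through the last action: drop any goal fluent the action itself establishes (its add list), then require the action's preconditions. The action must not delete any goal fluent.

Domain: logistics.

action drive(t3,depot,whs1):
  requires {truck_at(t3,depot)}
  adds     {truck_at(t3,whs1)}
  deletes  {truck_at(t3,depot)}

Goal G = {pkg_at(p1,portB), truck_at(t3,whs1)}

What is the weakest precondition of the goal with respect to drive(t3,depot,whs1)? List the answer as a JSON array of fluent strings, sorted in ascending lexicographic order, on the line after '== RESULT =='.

Compute (G \ add) ∪ pre:
  G ∩ del = {}  (empty — regression defined)
  G \ add = {pkg_at(p1,portB), truck_at(t3,whs1)} \ {truck_at(t3,whs1)} = {pkg_at(p1,portB)}
  ∪ pre   = {pkg_at(p1,portB)} ∪ {truck_at(t3,depot)}
          = {pkg_at(p1,portB), truck_at(t3,depot)}

== RESULT ==
["pkg_at(p1,portB)", "truck_at(t3,depot)"]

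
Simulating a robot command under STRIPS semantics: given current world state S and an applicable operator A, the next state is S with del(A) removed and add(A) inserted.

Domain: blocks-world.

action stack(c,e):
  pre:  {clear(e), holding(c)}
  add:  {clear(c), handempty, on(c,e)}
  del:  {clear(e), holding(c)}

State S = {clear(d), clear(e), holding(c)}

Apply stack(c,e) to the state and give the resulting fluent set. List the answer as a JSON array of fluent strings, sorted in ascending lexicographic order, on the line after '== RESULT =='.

Progress:
  pre ⊆ S: {clear(e), holding(c)} ⊆ S  — applicable
  S \ del = {clear(d)}
  ∪ add   = {clear(c), clear(d), handempty, on(c,e)}

== RESULT ==
["clear(c)", "clear(d)", "handempty", "on(c,e)"]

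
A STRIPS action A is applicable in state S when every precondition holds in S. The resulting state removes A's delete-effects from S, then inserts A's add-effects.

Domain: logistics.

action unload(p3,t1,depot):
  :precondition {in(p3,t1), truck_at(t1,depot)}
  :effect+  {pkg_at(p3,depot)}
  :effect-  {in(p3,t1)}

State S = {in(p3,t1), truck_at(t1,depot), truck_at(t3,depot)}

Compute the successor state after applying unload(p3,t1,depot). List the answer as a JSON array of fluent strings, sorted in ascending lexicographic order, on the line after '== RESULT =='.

Compute (S \ del) ∪ add:
  pre ⊆ S: {in(p3,t1), truck_at(t1,depot)} ⊆ S  — applicable
  S \ del = {truck_at(t1,depot), truck_at(t3,depot)}
  ∪ add   = {pkg_at(p3,depot), truck_at(t1,depot), truck_at(t3,depot)}

== RESULT ==
["pkg_at(p3,depot)", "truck_at(t1,depot)", "truck_at(t3,depot)"]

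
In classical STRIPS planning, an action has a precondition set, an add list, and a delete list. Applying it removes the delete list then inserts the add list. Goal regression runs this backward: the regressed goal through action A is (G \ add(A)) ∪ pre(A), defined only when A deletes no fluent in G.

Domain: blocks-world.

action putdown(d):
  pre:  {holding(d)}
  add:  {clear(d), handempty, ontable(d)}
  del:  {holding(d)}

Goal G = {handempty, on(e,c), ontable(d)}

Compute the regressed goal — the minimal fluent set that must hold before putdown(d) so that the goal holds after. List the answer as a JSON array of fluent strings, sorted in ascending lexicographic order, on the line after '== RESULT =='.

Compute (G \ add) ∪ pre:
  G ∩ del = {}  (empty — regression defined)
  G \ add = {handempty, on(e,c), ontable(d)} \ {clear(d), handempty, ontable(d)} = {on(e,c)}
  ∪ pre   = {on(e,c)} ∪ {holding(d)}
          = {holding(d), on(e,c)}

== RESULT ==
["holding(d)", "on(e,c)"]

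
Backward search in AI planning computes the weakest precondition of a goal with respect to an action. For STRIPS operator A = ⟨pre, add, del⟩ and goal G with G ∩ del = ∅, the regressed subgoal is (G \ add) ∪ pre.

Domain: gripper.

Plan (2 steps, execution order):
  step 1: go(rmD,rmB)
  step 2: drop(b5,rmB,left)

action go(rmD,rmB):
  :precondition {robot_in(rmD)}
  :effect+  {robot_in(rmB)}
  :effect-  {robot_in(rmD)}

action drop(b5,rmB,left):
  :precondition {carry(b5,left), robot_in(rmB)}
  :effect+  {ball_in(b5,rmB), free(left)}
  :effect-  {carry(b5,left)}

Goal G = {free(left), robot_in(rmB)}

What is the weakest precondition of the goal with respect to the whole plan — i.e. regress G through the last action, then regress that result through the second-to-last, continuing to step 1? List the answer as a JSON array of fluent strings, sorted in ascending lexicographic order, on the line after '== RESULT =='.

Work backward from the goal:
  through step 2 (drop(b5,rmB,left)): drop {free(left)}, keep {robot_in(rmB)}, require {carry(b5,left), robot_in(rmB)}
    → {carry(b5,left), robot_in(rmB)}
  through step 1 (go(rmD,rmB)): drop {robot_in(rmB)}, keep {carry(b5,left)}, require {robot_in(rmD)}
    → {carry(b5,left), robot_in(rmD)}

== RESULT ==
["carry(b5,left)", "robot_in(rmD)"]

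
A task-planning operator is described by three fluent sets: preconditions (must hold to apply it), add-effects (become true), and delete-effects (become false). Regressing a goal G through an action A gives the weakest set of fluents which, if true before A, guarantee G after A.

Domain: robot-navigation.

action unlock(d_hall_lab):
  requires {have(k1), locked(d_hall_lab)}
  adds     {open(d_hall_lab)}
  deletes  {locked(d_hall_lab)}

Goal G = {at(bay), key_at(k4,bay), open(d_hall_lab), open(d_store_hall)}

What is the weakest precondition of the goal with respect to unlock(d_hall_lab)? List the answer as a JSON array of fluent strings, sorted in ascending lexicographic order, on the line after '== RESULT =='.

Regress:
  G ∩ del = {}  (empty — regression defined)
  G \ add = {at(bay), key_at(k4,bay), open(d_hall_lab), open(d_store_hall)} \ {open(d_hall_lab)} = {at(bay), key_at(k4,bay), open(d_store_hall)}
  ∪ pre   = {at(bay), key_at(k4,bay), open(d_store_hall)} ∪ {have(k1), locked(d_hall_lab)}
          = {at(bay), have(k1), key_at(k4,bay), locked(d_hall_lab), open(d_store_hall)}

== RESULT ==
["at(bay)", "have(k1)", "key_at(k4,bay)", "locked(d_hall_lab)", "open(d_store_hall)"]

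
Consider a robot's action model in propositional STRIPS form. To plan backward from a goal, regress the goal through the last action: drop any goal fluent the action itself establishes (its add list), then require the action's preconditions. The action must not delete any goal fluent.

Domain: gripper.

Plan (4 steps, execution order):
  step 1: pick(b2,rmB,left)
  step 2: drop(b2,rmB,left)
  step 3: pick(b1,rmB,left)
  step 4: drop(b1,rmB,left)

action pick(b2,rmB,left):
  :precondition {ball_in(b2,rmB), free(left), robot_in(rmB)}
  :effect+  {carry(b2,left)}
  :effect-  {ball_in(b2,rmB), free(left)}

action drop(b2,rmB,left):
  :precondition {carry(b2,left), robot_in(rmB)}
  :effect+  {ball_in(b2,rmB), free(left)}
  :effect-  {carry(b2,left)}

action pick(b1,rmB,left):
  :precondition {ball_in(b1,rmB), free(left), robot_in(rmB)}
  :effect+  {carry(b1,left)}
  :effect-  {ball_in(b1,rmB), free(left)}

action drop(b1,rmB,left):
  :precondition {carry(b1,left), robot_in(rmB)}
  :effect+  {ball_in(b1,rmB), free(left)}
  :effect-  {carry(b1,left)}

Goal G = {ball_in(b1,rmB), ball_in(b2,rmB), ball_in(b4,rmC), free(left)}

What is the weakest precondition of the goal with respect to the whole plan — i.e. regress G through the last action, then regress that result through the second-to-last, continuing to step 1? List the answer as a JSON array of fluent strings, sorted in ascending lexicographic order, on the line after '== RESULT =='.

Work backward from the goal:
  through step 4 (drop(b1,rmB,left)): drop {ball_in(b1,rmB), free(left)}, keep {ball_in(b2,rmB), ball_in(b4,rmC)}, require {carry(b1,left), robot_in(rmB)}
    → {ball_in(b2,rmB), ball_in(b4,rmC), carry(b1,left), robot_in(rmB)}
  through step 3 (pick(b1,rmB,left)): drop {carry(b1,left)}, keep {ball_in(b2,rmB), ball_in(b4,rmC), robot_in(rmB)}, require {ball_in(b1,rmB), free(left), robot_in(rmB)}
    → {ball_in(b1,rmB), ball_in(b2,rmB), ball_in(b4,rmC), free(left), robot_in(rmB)}
  through step 2 (drop(b2,rmB,left)): drop {ball_in(b2,rmB), free(left)}, keep {ball_in(b1,rmB), ball_in(b4,rmC), robot_in(rmB)}, require {carry(b2,left), robot_in(rmB)}
    → {ball_in(b1,rmB), ball_in(b4,rmC), carry(b2,left), robot_in(rmB)}
  through step 1 (pick(b2,rmB,left)): drop {carry(b2,left)}, keep {ball_in(b1,rmB), ball_in(b4,rmC), robot_in(rmB)}, require {ball_in(b2,rmB), free(left), robot_in(rmB)}
    → {ball_in(b1,rmB), ball_in(b2,rmB), ball_in(b4,rmC), free(left), robot_in(rmB)}

== RESULT ==
["ball_in(b1,rmB)", "ball_in(b2,rmB)", "ball_in(b4,rmC)", "free(left)", "robot_in(rmB)"]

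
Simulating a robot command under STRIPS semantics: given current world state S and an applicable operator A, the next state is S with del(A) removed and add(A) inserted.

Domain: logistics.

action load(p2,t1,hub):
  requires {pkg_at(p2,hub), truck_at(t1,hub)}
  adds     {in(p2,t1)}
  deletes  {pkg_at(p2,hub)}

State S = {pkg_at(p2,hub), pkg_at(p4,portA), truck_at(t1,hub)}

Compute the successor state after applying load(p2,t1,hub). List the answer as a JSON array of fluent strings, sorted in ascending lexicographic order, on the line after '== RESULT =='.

Progress:
  pre ⊆ S: {pkg_at(p2,hub), truck_at(t1,hub)} ⊆ S  — applicable
  S \ del = {pkg_at(p4,portA), truck_at(t1,hub)}
  ∪ add   = {in(p2,t1), pkg_at(p4,portA), truck_at(t1,hub)}

== RESULT ==
["in(p2,t1)", "pkg_at(p4,portA)", "truck_at(t1,hub)"]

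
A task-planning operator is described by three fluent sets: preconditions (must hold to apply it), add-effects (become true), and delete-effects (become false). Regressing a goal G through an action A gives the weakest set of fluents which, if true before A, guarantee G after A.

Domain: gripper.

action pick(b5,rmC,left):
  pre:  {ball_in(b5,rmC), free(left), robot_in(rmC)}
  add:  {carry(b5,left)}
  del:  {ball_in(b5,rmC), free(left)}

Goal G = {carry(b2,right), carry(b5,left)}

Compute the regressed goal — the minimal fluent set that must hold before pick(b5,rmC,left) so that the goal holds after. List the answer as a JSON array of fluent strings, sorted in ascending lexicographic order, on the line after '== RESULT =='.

Regress:
  G ∩ del = {}  (empty — regression defined)
  G \ add = {carry(b2,right), carry(b5,left)} \ {carry(b5,left)} = {carry(b2,right)}
  ∪ pre   = {carry(b2,right)} ∪ {ball_in(b5,rmC), free(left), robot_in(rmC)}
          = {ball_in(b5,rmC), carry(b2,right), free(left), robot_in(rmC)}

== RESULT ==
["ball_in(b5,rmC)", "carry(b2,right)", "free(left)", "robot_in(rmC)"]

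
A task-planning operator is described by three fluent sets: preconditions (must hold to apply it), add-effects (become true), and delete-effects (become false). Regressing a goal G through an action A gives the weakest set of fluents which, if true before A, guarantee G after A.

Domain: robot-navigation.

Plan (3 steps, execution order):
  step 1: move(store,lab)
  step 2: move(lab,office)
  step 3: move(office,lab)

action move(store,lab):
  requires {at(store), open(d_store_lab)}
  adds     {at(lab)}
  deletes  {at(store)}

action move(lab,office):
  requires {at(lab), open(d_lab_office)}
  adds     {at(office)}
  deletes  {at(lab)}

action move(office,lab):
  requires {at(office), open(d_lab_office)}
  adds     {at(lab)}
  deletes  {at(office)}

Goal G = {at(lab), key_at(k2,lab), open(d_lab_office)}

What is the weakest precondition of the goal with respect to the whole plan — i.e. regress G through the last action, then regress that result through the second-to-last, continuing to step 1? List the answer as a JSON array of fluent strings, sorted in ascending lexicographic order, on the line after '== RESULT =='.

Work backward from the goal:
  through step 3 (move(office,lab)): drop {at(lab)}, keep {key_at(k2,lab), open(d_lab_office)}, require {at(office), open(d_lab_office)}
    → {at(office), key_at(k2,lab), open(d_lab_office)}
  through step 2 (move(lab,office)): drop {at(office)}, keep {key_at(k2,lab), open(d_lab_office)}, require {at(lab), open(d_lab_office)}
    → {at(lab), key_at(k2,lab), open(d_lab_office)}
  through step 1 (move(store,lab)): drop {at(lab)}, keep {key_at(k2,lab), open(d_lab_office)}, require {at(store), open(d_store_lab)}
    → {at(store), key_at(k2,lab), open(d_lab_office), open(d_store_lab)}

== RESULT ==
["at(store)", "key_at(k2,lab)", "open(d_lab_office)", "open(d_store_lab)"]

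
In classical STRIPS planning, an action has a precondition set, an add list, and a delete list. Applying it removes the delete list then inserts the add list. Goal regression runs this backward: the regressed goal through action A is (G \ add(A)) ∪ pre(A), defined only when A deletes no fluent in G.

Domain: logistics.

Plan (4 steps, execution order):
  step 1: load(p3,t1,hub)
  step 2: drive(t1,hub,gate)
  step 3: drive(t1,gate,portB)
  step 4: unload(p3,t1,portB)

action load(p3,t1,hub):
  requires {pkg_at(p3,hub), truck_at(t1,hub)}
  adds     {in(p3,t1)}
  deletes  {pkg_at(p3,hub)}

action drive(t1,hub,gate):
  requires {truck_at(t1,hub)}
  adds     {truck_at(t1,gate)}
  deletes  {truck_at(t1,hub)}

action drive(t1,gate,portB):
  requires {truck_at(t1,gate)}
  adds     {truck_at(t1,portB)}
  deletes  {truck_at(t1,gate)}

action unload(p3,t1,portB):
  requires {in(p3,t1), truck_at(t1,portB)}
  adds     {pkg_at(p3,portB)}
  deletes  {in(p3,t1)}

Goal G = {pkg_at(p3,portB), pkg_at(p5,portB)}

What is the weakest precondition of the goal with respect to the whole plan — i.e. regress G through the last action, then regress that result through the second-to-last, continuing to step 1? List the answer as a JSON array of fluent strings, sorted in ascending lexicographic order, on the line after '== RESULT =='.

Work backward from the goal:
  through step 4 (unload(p3,t1,portB)): drop {pkg_at(p3,portB)}, keep {pkg_at(p5,portB)}, require {in(p3,t1), truck_at(t1,portB)}
    → {in(p3,t1), pkg_at(p5,portB), truck_at(t1,portB)}
  through step 3 (drive(t1,gate,portB)): drop {truck_at(t1,portB)}, keep {in(p3,t1), pkg_at(p5,portB)}, require {truck_at(t1,gate)}
    → {in(p3,t1), pkg_at(p5,portB), truck_at(t1,gate)}
  through step 2 (drive(t1,hub,gate)): drop {truck_at(t1,gate)}, keep {in(p3,t1), pkg_at(p5,portB)}, require {truck_at(t1,hub)}
    → {in(p3,t1), pkg_at(p5,portB), truck_at(t1,hub)}
  through step 1 (load(p3,t1,hub)): drop {in(p3,t1)}, keep {pkg_at(p5,portB), truck_at(t1,hub)}, require {pkg_at(p3,hub), truck_at(t1,hub)}
    → {pkg_at(p3,hub), pkg_at(p5,portB), truck_at(t1,hub)}

== RESULT ==
["pkg_at(p3,hub)", "pkg_at(p5,portB)", "truck_at(t1,hub)"]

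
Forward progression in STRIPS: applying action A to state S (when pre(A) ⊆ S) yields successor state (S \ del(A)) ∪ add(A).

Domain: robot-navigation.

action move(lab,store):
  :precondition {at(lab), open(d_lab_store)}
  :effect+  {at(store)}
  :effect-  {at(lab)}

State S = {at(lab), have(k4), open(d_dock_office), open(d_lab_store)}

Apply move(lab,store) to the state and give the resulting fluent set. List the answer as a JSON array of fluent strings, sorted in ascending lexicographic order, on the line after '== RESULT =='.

Progress:
  pre ⊆ S: {at(lab), open(d_lab_store)} ⊆ S  — applicable
  S \ del = {have(k4), open(d_dock_office), open(d_lab_store)}
  ∪ add   = {at(store), have(k4), open(d_dock_office), open(d_lab_store)}

== RESULT ==
["at(store)", "have(k4)", "open(d_dock_office)", "open(d_lab_store)"]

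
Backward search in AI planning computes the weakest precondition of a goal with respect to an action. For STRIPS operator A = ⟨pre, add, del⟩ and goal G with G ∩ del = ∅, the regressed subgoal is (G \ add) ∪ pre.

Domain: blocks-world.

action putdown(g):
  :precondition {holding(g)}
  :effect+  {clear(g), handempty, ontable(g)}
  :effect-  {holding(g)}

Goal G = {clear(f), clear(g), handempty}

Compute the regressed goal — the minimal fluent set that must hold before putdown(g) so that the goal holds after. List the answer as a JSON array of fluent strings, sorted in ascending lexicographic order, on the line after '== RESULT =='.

Regress:
  G ∩ del = {}  (empty — regression defined)
  G \ add = {clear(f), clear(g), handempty} \ {clear(g), handempty, ontable(g)} = {clear(f)}
  ∪ pre   = {clear(f)} ∪ {holding(g)}
          = {clear(f), holding(g)}

== RESULT ==
["clear(f)", "holding(g)"]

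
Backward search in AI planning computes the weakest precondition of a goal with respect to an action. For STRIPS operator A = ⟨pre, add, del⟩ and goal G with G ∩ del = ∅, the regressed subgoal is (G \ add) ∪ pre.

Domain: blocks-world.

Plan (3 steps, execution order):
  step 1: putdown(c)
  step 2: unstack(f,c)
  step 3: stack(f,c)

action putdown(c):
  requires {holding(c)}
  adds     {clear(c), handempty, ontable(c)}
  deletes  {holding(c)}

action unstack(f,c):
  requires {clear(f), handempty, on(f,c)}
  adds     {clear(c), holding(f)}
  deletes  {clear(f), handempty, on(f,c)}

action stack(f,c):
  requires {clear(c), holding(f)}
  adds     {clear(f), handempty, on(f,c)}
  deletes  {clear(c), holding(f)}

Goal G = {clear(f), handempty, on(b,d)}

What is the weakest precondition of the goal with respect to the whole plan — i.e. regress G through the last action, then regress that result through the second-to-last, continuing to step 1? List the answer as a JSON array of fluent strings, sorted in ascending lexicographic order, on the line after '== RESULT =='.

Work backward from the goal:
  through step 3 (stack(f,c)): drop {clear(f), handempty}, keep {on(b,d)}, require {clear(c), holding(f)}
    → {clear(c), holding(f), on(b,d)}
  through step 2 (unstack(f,c)): drop {clear(c), holding(f)}, keep {on(b,d)}, require {clear(f), handempty, on(f,c)}
    → {clear(f), handempty, on(b,d), on(f,c)}
  through step 1 (putdown(c)): drop {handempty}, keep {clear(f), on(b,d), on(f,c)}, require {holding(c)}
    → {clear(f), holding(c), on(b,d), on(f,c)}

== RESULT ==
["clear(f)", "holding(c)", "on(b,d)", "on(f,c)"]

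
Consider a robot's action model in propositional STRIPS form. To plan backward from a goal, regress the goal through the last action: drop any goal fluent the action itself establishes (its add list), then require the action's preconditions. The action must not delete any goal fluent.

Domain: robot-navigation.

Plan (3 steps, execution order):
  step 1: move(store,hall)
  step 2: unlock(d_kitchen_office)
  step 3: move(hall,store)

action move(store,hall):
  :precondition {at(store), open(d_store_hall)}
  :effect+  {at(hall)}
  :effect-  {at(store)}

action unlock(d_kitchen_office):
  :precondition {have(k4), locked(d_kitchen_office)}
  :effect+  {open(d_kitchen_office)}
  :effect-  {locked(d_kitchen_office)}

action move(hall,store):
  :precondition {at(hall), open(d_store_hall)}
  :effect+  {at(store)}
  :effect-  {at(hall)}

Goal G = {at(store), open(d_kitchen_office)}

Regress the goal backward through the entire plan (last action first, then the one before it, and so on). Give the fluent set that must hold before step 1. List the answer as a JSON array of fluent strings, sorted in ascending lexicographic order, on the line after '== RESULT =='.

Regress step by step:
  through step 3 (move(hall,store)): drop {at(store)}, keep {open(d_kitchen_office)}, require {at(hall), open(d_store_hall)}
    → {at(hall), open(d_kitchen_office), open(d_store_hall)}
  through step 2 (unlock(d_kitchen_office)): drop {open(d_kitchen_office)}, keep {at(hall), open(d_store_hall)}, require {have(k4), locked(d_kitchen_office)}
    → {at(hall), have(k4), locked(d_kitchen_office), open(d_store_hall)}
  through step 1 (move(store,hall)): drop {at(hall)}, keep {have(k4), locked(d_kitchen_office), open(d_store_hall)}, require {at(store), open(d_store_hall)}
    → {at(store), have(k4), locked(d_kitchen_office), open(d_store_hall)}

== RESULT ==
["at(store)", "have(k4)", "locked(d_kitchen_office)", "open(d_store_hall)"]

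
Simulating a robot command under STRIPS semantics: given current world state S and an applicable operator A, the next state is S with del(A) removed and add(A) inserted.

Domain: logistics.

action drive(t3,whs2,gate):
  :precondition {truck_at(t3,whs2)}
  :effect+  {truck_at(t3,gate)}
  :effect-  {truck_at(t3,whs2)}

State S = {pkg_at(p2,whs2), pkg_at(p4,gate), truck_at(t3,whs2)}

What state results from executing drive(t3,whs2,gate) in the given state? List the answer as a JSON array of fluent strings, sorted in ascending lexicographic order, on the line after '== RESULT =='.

Compute (S \ del) ∪ add:
  pre ⊆ S: {truck_at(t3,whs2)} ⊆ S  — applicable
  S \ del = {pkg_at(p2,whs2), pkg_at(p4,gate)}
  ∪ add   = {pkg_at(p2,whs2), pkg_at(p4,gate), truck_at(t3,gate)}

== RESULT ==
["pkg_at(p2,whs2)", "pkg_at(p4,gate)", "truck_at(t3,gate)"]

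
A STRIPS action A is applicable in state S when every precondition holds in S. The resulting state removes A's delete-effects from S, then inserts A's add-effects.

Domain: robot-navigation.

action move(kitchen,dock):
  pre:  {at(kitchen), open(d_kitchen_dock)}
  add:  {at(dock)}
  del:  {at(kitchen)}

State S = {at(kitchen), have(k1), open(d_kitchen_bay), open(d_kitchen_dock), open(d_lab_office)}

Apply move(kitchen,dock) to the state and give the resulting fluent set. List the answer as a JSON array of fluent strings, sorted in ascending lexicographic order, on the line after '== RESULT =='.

Compute (S \ del) ∪ add:
  pre ⊆ S: {at(kitchen), open(d_kitchen_dock)} ⊆ S  — applicable
  S \ del = {have(k1), open(d_kitchen_bay), open(d_kitchen_dock), open(d_lab_office)}
  ∪ add   = {at(dock), have(k1), open(d_kitchen_bay), open(d_kitchen_dock), open(d_lab_office)}

== RESULT ==
["at(dock)", "have(k1)", "open(d_kitchen_bay)", "open(d_kitchen_dock)", "open(d_lab_office)"]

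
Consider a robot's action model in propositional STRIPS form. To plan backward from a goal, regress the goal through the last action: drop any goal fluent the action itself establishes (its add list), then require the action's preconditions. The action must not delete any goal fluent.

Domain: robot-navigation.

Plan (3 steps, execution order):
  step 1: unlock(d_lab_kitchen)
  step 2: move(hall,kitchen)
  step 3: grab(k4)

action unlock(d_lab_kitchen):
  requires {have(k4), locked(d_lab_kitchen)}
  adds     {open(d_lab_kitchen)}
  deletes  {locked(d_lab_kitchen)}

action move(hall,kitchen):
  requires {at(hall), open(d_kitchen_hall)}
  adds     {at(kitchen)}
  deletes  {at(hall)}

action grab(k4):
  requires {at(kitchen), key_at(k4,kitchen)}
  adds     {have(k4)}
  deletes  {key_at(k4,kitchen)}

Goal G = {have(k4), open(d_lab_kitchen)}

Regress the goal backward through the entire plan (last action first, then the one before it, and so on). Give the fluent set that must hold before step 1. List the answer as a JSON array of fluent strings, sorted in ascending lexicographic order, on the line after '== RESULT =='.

Regress step by step:
  through step 3 (grab(k4)): drop {have(k4)}, keep {open(d_lab_kitchen)}, require {at(kitchen), key_at(k4,kitchen)}
    → {at(kitchen), key_at(k4,kitchen), open(d_lab_kitchen)}
  through step 2 (move(hall,kitchen)): drop {at(kitchen)}, keep {key_at(k4,kitchen), open(d_lab_kitchen)}, require {at(hall), open(d_kitchen_hall)}
    → {at(hall), key_at(k4,kitchen), open(d_kitchen_hall), open(d_lab_kitchen)}
  through step 1 (unlock(d_lab_kitchen)): drop {open(d_lab_kitchen)}, keep {at(hall), key_at(k4,kitchen), open(d_kitchen_hall)}, require {have(k4), locked(d_lab_kitchen)}
    → {at(hall), have(k4), key_at(k4,kitchen), locked(d_lab_kitchen), open(d_kitchen_hall)}

== RESULT ==
["at(hall)", "have(k4)", "key_at(k4,kitchen)", "locked(d_lab_kitchen)", "open(d_kitchen_hall)"]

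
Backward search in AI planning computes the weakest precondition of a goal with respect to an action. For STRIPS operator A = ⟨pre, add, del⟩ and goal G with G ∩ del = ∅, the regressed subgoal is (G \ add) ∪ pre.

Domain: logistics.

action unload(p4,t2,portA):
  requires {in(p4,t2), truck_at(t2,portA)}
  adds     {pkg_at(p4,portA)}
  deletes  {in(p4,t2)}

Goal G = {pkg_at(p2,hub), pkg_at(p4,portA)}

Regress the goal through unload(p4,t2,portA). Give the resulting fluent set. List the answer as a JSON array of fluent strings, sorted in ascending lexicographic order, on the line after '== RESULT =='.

Compute (G \ add) ∪ pre:
  G ∩ del = {}  (empty — regression defined)
  G \ add = {pkg_at(p2,hub), pkg_at(p4,portA)} \ {pkg_at(p4,portA)} = {pkg_at(p2,hub)}
  ∪ pre   = {pkg_at(p2,hub)} ∪ {in(p4,t2), truck_at(t2,portA)}
          = {in(p4,t2), pkg_at(p2,hub), truck_at(t2,portA)}

== RESULT ==
["in(p4,t2)", "pkg_at(p2,hub)", "truck_at(t2,portA)"]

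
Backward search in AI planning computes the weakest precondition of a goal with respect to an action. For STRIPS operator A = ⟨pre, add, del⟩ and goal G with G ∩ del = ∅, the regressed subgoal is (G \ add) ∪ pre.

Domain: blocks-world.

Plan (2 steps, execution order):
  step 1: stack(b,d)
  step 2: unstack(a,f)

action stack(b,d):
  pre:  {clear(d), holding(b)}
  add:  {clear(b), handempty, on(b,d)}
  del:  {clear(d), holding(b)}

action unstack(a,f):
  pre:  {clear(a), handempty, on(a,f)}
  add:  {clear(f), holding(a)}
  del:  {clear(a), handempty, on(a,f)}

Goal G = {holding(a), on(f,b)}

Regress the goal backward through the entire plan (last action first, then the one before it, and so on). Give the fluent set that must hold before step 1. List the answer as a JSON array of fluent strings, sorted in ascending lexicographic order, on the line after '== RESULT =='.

Regress step by step:
  through step 2 (unstack(a,f)): drop {holding(a)}, keep {on(f,b)}, require {clear(a), handempty, on(a,f)}
    → {clear(a), handempty, on(a,f), on(f,b)}
  through step 1 (stack(b,d)): drop {handempty}, keep {clear(a), on(a,f), on(f,b)}, require {clear(d), holding(b)}
    → {clear(a), clear(d), holding(b), on(a,f), on(f,b)}

== RESULT ==
["clear(a)", "clear(d)", "holding(b)", "on(a,f)", "on(f,b)"]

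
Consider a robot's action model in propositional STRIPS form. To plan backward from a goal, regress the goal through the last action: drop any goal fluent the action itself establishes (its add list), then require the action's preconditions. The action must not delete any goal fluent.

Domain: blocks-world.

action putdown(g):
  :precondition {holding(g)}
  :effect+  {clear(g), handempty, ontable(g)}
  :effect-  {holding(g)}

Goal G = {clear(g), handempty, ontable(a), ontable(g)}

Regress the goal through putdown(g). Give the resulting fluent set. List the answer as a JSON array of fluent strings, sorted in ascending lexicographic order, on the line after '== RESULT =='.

Regress:
  G ∩ del = {}  (empty — regression defined)
  G \ add = {clear(g), handempty, ontable(a), ontable(g)} \ {clear(g), handempty, ontable(g)} = {ontable(a)}
  ∪ pre   = {ontable(a)} ∪ {holding(g)}
          = {holding(g), ontable(a)}

== RESULT ==
["holding(g)", "ontable(a)"]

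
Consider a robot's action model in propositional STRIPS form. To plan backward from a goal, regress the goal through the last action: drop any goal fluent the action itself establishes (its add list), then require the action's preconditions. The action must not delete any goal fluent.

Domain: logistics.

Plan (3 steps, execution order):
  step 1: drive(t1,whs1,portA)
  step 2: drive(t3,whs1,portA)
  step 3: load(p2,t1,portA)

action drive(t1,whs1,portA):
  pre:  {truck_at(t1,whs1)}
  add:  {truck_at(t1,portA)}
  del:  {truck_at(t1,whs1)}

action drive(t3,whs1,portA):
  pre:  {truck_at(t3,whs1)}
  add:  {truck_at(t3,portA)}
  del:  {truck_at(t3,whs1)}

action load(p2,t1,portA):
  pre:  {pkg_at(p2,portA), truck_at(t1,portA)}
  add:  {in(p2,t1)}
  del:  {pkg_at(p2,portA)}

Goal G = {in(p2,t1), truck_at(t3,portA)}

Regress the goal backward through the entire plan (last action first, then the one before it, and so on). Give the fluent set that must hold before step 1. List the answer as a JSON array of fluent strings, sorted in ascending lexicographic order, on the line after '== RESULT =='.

Work backward from the goal:
  through step 3 (load(p2,t1,portA)): drop {in(p2,t1)}, keep {truck_at(t3,portA)}, require {pkg_at(p2,portA), truck_at(t1,portA)}
    → {pkg_at(p2,portA), truck_at(t1,portA), truck_at(t3,portA)}
  through step 2 (drive(t3,whs1,portA)): drop {truck_at(t3,portA)}, keep {pkg_at(p2,portA), truck_at(t1,portA)}, require {truck_at(t3,whs1)}
    → {pkg_at(p2,portA), truck_at(t1,portA), truck_at(t3,whs1)}
  through step 1 (drive(t1,whs1,portA)): drop {truck_at(t1,portA)}, keep {pkg_at(p2,portA), truck_at(t3,whs1)}, require {truck_at(t1,whs1)}
    → {pkg_at(p2,portA), truck_at(t1,whs1), truck_at(t3,whs1)}

== RESULT ==
["pkg_at(p2,portA)", "truck_at(t1,whs1)", "truck_at(t3,whs1)"]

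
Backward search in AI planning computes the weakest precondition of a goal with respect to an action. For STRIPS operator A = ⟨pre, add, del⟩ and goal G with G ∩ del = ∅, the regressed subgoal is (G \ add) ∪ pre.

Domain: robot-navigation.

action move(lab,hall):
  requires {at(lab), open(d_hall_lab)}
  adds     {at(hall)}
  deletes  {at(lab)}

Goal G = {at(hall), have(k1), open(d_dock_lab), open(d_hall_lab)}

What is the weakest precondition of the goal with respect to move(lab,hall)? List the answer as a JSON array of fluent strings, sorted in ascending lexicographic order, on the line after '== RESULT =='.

Compute (G \ add) ∪ pre:
  G ∩ del = {}  (empty — regression defined)
  G \ add = {at(hall), have(k1), open(d_dock_lab), open(d_hall_lab)} \ {at(hall)} = {have(k1), open(d_dock_lab), open(d_hall_lab)}
  ∪ pre   = {have(k1), open(d_dock_lab), open(d_hall_lab)} ∪ {at(lab), open(d_hall_lab)}
          = {at(lab), have(k1), open(d_dock_lab), open(d_hall_lab)}

== RESULT ==
["at(lab)", "have(k1)", "open(d_dock_lab)", "open(d_hall_lab)"]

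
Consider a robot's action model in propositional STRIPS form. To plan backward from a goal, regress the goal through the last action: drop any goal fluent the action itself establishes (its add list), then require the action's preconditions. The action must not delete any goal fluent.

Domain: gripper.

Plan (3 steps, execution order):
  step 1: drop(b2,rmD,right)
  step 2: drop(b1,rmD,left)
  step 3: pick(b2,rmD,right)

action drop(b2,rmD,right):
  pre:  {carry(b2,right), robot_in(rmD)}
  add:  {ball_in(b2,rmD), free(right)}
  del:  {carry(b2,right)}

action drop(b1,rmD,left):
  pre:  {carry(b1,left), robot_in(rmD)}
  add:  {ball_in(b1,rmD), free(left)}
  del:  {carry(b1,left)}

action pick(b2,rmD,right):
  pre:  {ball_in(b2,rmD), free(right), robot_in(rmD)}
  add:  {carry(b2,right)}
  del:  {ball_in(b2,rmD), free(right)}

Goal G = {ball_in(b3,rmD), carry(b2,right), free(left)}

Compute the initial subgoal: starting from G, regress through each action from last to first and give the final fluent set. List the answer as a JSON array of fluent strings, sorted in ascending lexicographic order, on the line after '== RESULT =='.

Regress step by step:
  through step 3 (pick(b2,rmD,right)): drop {carry(b2,right)}, keep {ball_in(b3,rmD), free(left)}, require {ball_in(b2,rmD), free(right), robot_in(rmD)}
    → {ball_in(b2,rmD), ball_in(b3,rmD), free(left), free(right), robot_in(rmD)}
  through step 2 (drop(b1,rmD,left)): drop {free(left)}, keep {ball_in(b2,rmD), ball_in(b3,rmD), free(right), robot_in(rmD)}, require {carry(b1,left), robot_in(rmD)}
    → {ball_in(b2,rmD), ball_in(b3,rmD), carry(b1,left), free(right), robot_in(rmD)}
  through step 1 (drop(b2,rmD,right)): drop {ball_in(b2,rmD), free(right)}, keep {ball_in(b3,rmD), carry(b1,left), robot_in(rmD)}, require {carry(b2,right), robot_in(rmD)}
    → {ball_in(b3,rmD), carry(b1,left), carry(b2,right), robot_in(rmD)}

== RESULT ==
["ball_in(b3,rmD)", "carry(b1,left)", "carry(b2,right)", "robot_in(rmD)"]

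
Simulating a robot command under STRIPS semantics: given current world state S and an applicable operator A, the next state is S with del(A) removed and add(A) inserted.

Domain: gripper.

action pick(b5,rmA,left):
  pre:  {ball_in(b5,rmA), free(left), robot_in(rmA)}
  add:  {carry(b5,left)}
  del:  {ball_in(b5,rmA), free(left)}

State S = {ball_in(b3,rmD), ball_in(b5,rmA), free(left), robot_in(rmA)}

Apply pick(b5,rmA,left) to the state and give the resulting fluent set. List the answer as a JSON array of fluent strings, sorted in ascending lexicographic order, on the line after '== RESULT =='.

Compute (S \ del) ∪ add:
  pre ⊆ S: {ball_in(b5,rmA), free(left), robot_in(rmA)} ⊆ S  — applicable
  S \ del = {ball_in(b3,rmD), robot_in(rmA)}
  ∪ add   = {ball_in(b3,rmD), carry(b5,left), robot_in(rmA)}

== RESULT ==
["ball_in(b3,rmD)", "carry(b5,left)", "robot_in(rmA)"]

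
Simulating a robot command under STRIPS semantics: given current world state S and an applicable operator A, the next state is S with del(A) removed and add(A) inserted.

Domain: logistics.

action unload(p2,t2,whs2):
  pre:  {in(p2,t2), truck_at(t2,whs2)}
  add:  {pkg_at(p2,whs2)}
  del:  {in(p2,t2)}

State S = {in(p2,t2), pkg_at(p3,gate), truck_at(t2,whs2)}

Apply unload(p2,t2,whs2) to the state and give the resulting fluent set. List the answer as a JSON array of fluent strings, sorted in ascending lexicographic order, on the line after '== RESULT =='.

Compute (S \ del) ∪ add:
  pre ⊆ S: {in(p2,t2), truck_at(t2,whs2)} ⊆ S  — applicable
  S \ del = {pkg_at(p3,gate), truck_at(t2,whs2)}
  ∪ add   = {pkg_at(p2,whs2), pkg_at(p3,gate), truck_at(t2,whs2)}

== RESULT ==
["pkg_at(p2,whs2)", "pkg_at(p3,gate)", "truck_at(t2,whs2)"]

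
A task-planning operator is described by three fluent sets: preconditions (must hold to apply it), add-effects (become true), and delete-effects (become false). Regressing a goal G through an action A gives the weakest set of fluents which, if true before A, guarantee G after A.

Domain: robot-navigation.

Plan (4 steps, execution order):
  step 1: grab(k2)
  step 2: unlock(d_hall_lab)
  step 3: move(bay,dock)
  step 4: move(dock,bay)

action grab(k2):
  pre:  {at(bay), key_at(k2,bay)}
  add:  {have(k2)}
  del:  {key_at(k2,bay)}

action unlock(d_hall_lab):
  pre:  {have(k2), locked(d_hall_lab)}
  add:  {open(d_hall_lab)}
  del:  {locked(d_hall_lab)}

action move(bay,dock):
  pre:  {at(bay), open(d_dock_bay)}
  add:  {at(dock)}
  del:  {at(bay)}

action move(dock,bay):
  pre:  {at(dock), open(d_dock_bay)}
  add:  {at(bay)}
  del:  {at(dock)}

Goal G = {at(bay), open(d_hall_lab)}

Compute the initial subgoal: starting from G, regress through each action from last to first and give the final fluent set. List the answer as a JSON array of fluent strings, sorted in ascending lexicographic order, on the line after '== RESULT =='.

Work backward from the goal:
  through step 4 (move(dock,bay)): drop {at(bay)}, keep {open(d_hall_lab)}, require {at(dock), open(d_dock_bay)}
    → {at(dock), open(d_dock_bay), open(d_hall_lab)}
  through step 3 (move(bay,dock)): drop {at(dock)}, keep {open(d_dock_bay), open(d_hall_lab)}, require {at(bay), open(d_dock_bay)}
    → {at(bay), open(d_dock_bay), open(d_hall_lab)}
  through step 2 (unlock(d_hall_lab)): drop {open(d_hall_lab)}, keep {at(bay), open(d_dock_bay)}, require {have(k2), locked(d_hall_lab)}
    → {at(bay), have(k2), locked(d_hall_lab), open(d_dock_bay)}
  through step 1 (grab(k2)): drop {have(k2)}, keep {at(bay), locked(d_hall_lab), open(d_dock_bay)}, require {at(bay), key_at(k2,bay)}
    → {at(bay), key_at(k2,bay), locked(d_hall_lab), open(d_dock_bay)}

== RESULT ==
["at(bay)", "key_at(k2,bay)", "locked(d_hall_lab)", "open(d_dock_bay)"]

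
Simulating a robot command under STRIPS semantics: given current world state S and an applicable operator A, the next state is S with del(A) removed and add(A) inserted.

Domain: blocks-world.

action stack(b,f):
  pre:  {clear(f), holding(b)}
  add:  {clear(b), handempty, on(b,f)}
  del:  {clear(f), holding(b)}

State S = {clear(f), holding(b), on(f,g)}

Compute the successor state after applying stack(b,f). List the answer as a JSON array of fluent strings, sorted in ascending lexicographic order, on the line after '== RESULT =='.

Progress:
  pre ⊆ S: {clear(f), holding(b)} ⊆ S  — applicable
  S \ del = {on(f,g)}
  ∪ add   = {clear(b), handempty, on(b,f), on(f,g)}

== RESULT ==
["clear(b)", "handempty", "on(b,f)", "on(f,g)"]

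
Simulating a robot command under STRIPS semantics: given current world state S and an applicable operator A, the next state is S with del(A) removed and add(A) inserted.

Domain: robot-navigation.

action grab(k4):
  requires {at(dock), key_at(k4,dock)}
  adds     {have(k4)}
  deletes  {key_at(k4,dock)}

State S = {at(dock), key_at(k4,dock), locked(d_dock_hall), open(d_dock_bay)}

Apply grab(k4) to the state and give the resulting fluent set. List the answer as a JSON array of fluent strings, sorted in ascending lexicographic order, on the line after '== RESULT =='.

Progress:
  pre ⊆ S: {at(dock), key_at(k4,dock)} ⊆ S  — applicable
  S \ del = {at(dock), locked(d_dock_hall), open(d_dock_bay)}
  ∪ add   = {at(dock), have(k4), locked(d_dock_hall), open(d_dock_bay)}

== RESULT ==
["at(dock)", "have(k4)", "locked(d_dock_hall)", "open(d_dock_bay)"]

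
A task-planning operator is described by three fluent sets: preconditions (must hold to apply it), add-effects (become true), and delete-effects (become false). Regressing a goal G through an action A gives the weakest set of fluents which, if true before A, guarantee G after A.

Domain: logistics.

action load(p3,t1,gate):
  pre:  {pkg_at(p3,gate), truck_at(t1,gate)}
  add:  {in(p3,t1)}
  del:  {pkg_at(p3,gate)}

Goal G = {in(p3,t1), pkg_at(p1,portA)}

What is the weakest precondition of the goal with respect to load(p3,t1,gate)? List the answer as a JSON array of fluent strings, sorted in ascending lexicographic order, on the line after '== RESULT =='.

Regress:
  G ∩ del = {}  (empty — regression defined)
  G \ add = {in(p3,t1), pkg_at(p1,portA)} \ {in(p3,t1)} = {pkg_at(p1,portA)}
  ∪ pre   = {pkg_at(p1,portA)} ∪ {pkg_at(p3,gate), truck_at(t1,gate)}
          = {pkg_at(p1,portA), pkg_at(p3,gate), truck_at(t1,gate)}

== RESULT ==
["pkg_at(p1,portA)", "pkg_at(p3,gate)", "truck_at(t1,gate)"]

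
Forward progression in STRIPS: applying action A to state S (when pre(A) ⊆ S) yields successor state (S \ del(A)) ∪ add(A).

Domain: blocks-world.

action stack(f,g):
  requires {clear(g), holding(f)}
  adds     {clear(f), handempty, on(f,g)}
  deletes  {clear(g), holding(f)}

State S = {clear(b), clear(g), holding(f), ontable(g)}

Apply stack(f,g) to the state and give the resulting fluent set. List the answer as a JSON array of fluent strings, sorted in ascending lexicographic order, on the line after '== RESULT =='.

Compute (S \ del) ∪ add:
  pre ⊆ S: {clear(g), holding(f)} ⊆ S  — applicable
  S \ del = {clear(b), ontable(g)}
  ∪ add   = {clear(b), clear(f), handempty, on(f,g), ontable(g)}

== RESULT ==
["clear(b)", "clear(f)", "handempty", "on(f,g)", "ontable(g)"]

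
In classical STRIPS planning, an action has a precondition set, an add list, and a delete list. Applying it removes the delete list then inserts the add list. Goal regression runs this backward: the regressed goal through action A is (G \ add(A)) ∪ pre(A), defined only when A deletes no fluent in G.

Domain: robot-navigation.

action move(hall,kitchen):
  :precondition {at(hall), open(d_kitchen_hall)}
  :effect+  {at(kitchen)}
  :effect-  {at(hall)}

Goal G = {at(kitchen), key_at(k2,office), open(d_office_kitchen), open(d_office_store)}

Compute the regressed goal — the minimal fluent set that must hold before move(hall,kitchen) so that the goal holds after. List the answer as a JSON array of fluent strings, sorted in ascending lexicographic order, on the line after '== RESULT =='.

Regress:
  G ∩ del = {}  (empty — regression defined)
  G \ add = {at(kitchen), key_at(k2,office), open(d_office_kitchen), open(d_office_store)} \ {at(kitchen)} = {key_at(k2,office), open(d_office_kitchen), open(d_office_store)}
  ∪ pre   = {key_at(k2,office), open(d_office_kitchen), open(d_office_store)} ∪ {at(hall), open(d_kitchen_hall)}
          = {at(hall), key_at(k2,office), open(d_kitchen_hall), open(d_office_kitchen), open(d_office_store)}

== RESULT ==
["at(hall)", "key_at(k2,office)", "open(d_kitchen_hall)", "open(d_office_kitchen)", "open(d_office_store)"]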